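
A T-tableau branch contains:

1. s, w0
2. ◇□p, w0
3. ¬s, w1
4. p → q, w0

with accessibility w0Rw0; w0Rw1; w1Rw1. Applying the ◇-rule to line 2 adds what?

a fresh world w2 with w0Rw2, and □p at w2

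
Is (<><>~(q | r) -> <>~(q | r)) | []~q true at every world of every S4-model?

Valid in S4

Tableau for the negation ~((<><>~(q | r) -> <>~(q | r)) | []~q):
1. ~((<><>~(q | r) -> <>~(q | r)) | []~q), w0
2. ~(<><>~(q | r) -> <>~(q | r)), w0
3. ~[]~q, w0
4. <><>~(q | r), w0
5. ~<>~(q | r), w0
6. q | r, w0
7. r, w0
8. q, w1
9. q | r, w1
10. r, w1
11. <>~(q | r), w2
12. q | r, w2
13. r, w2
14. ~(q | r), w3
15. ~q, w3
16. ~r, w3
17. q | r, w3
18. r, w3
Accessibility: w0Rw0, w0Rw1, w0Rw2, w0Rw3, w1Rw1, w2Rw2, w2Rw3, w3Rw3
Branch closes: r and ~r both at w3.
All branches of the negation close; one closing branch shown above.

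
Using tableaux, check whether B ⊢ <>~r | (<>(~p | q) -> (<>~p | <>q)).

Valid

Tableau for the negation ~(<>~r | (<>(~p | q) -> (<>~p | <>q))):
1. ~(<>~r | (<>(~p | q) -> (<>~p | <>q))), u
2. ~<>~r, u
3. ~(<>(~p | q) -> (<>~p | <>q)), u
4. <>(~p | q), u
5. ~(<>~p | <>q), u
6. ~<>~p, u
7. ~<>q, u
8. r, u
9. p, u
10. ~q, u
11. ~p | q, v
12. r, v
13. p, v
14. ~q, v
15. q, v
Accessibility: uRu, uRv, vRu, vRv
Branch closes: q and ~q both at v.
All branches of the negation close; one closing branch shown above.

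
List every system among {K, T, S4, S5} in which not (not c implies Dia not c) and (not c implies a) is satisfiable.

K

K-tableau for the formula:
1. not (not c implies Dia not c) and (not c implies a), u
2. not (not c implies Dia not c), u
3. not c implies a, u
4. not c, u
5. not Dia not c, u
6. a, u
Complete open branch: satisfiable in K.
T-tableau for the formula:
1. not (not c implies Dia not c) and (not c implies a), u
2. not (not c implies Dia not c), u
3. not c implies a, u
4. not c, u
5. not Dia not c, u
6. c, u
Accessibility: uRu
Branch closes: c and not c both at u.
Every branch closes (one shown): unsatisfiable in T, hence also in S4, S5 (every S4/S5-frame is a T-frame).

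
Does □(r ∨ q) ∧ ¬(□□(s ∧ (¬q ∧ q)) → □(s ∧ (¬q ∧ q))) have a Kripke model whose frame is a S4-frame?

1. □(r ∨ q) ∧ ¬(□□(s ∧ (¬q ∧ q)) → □(s ∧ (¬q ∧ q))), u
2. □(r ∨ q), u
3. ¬(□□(s ∧ (¬q ∧ q)) → □(s ∧ (¬q ∧ q))), u
4. □□(s ∧ (¬q ∧ q)), u
5. ¬□(s ∧ (¬q ∧ q)), u
6. r ∨ q, u
7. □(s ∧ (¬q ∧ q)), u
8. s ∧ (¬q ∧ q), u
9. s, u
10. ¬q ∧ q, u
11. ¬q, u
12. q, u
Accessibility: uRu
Branch closes: q and ¬q both at u.
All branches of the tableau close; one closing branch shown above.

No, unsatisfiable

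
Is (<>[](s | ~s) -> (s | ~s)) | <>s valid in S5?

Yes, valid

Tableau for the negation ~((<>[](s | ~s) -> (s | ~s)) | <>s):
1. ~((<>[](s | ~s) -> (s | ~s)) | <>s), u
2. ~(<>[](s | ~s) -> (s | ~s)), u   [~|-rule on 1]
3. ~<>s, u   [~|-rule on 1]
4. <>[](s | ~s), u   [~->-rule on 2]
5. ~(s | ~s), u   [~->-rule on 2]
6. ~s, u   [~|-rule on 5]
7. s, u   [~|-rule on 5]
Accessibility: uRu
Branch closes: s and ~s both at u.
Every branch of the negation's tableau closes; the branch above is one of them.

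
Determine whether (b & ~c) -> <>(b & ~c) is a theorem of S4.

Tableau for the negation ~((b & ~c) -> <>(b & ~c)):
1. ~((b & ~c) -> <>(b & ~c)), u
2. b & ~c, u   [~->-rule on 1]
3. ~<>(b & ~c), u   [~->-rule on 1]
4. b, u   [&-rule on 2]
5. ~c, u   [&-rule on 2]
6. ~(b & ~c), u   [~<>-rule on 3 via uRu]
7. c, u   [~&-rule on 6 (branches; this branch)]
Accessibility: uRu
Branch closes: c and ~c both at u.
Every branch of the negation's tableau closes; the branch above is one of them.

Valid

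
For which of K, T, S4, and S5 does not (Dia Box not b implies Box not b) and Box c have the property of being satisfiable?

S5-tableau for the formula:
1. not (Dia Box not b implies Box not b) and Box c, u
2. not (Dia Box not b implies Box not b), u
3. Box c, u
4. Dia Box not b, u
5. not Box not b, u
6. c, u
7. Box not b, v
8. c, v
9. not b, u
10. not b, v
11. b, w
12. c, w
13. not b, w
Accessibility: uRu, uRv, uRw, vRu, vRv, vRw, wRu, wRv, wRw
Branch closes: b and not b both at w.
Every branch closes (one shown): unsatisfiable in S5.
S4-tableau for the formula:
1. not (Dia Box not b implies Box not b) and Box c, u
2. not (Dia Box not b implies Box not b), u
3. Box c, u
4. Dia Box not b, u
5. not Box not b, u
6. c, u
7. Box not b, v
8. c, v
9. not b, v
10. b, w
11. c, w
Accessibility: uRu, uRv, uRw, vRv, wRw
Complete open branch: satisfiable in S4, hence also in K, T (this S4-model is also a K-model and a T-model).

K, T, S4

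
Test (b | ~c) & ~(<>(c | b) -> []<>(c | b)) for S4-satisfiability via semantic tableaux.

Satisfiable

1. (b | ~c) & ~(<>(c | b) -> []<>(c | b)), w0
2. b | ~c, w0
3. ~(<>(c | b) -> []<>(c | b)), w0
4. <>(c | b), w0
5. ~[]<>(c | b), w0
6. ~c, w0
7. c | b, w1
8. b, w1
9. ~<>(c | b), w2
10. ~(c | b), w2
11. ~c, w2
12. ~b, w2
Accessibility: w0Rw0, w0Rw1, w0Rw2, w1Rw1, w2Rw2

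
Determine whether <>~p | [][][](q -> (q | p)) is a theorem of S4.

Valid

Tableau for the negation ~(<>~p | [][][](q -> (q | p))):
1. ~(<>~p | [][][](q -> (q | p))), w0
2. ~<>~p, w0
3. ~[][][](q -> (q | p)), w0
4. p, w0
5. ~[][](q -> (q | p)), w1
6. p, w1
7. ~[](q -> (q | p)), w2
8. p, w2
9. ~(q -> (q | p)), w3
10. q, w3
11. ~(q | p), w3
12. ~q, w3
13. ~p, w3
Accessibility: w0Rw0, w0Rw1, w0Rw2, w0Rw3, w1Rw1, w1Rw2, w1Rw3, w2Rw2, w2Rw3, w3Rw3
Branch closes: q and ~q both at w3.
All branches of the negation close; one closing branch shown above.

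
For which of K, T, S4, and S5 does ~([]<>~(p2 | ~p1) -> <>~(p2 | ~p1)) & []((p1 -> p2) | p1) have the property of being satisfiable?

T-tableau for the formula:
1. ~([]<>~(p2 | ~p1) -> <>~(p2 | ~p1)) & []((p1 -> p2) | p1), u
2. ~([]<>~(p2 | ~p1) -> <>~(p2 | ~p1)), u
3. []((p1 -> p2) | p1), u
4. []<>~(p2 | ~p1), u
5. ~<>~(p2 | ~p1), u
6. (p1 -> p2) | p1, u
7. <>~(p2 | ~p1), u
8. p2 | ~p1, u
9. p1 -> p2, u
10. ~p1, u
11. p2, u
12. ~(p2 | ~p1), v
13. ~p2, v
14. p1, v
15. (p1 -> p2) | p1, v
16. <>~(p2 | ~p1), v
17. p2 | ~p1, v
18. ~p1, v
Accessibility: uRu, uRv, vRv
Branch closes: p1 and ~p1 both at v.
Every branch closes (one shown): unsatisfiable in T, hence also in S4, S5 (every S4/S5-frame is a T-frame).
K-tableau for the formula:
1. ~([]<>~(p2 | ~p1) -> <>~(p2 | ~p1)) & []((p1 -> p2) | p1), u
2. ~([]<>~(p2 | ~p1) -> <>~(p2 | ~p1)), u
3. []((p1 -> p2) | p1), u
4. []<>~(p2 | ~p1), u
5. ~<>~(p2 | ~p1), u
Complete open branch: satisfiable in K.

K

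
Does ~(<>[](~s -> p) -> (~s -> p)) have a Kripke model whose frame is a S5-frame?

No, unsatisfiable

1. ~(<>[](~s -> p) -> (~s -> p)), 0
2. <>[](~s -> p), 0   [~->-rule on 1]
3. ~(~s -> p), 0   [~->-rule on 1]
4. ~s, 0   [~->-rule on 3]
5. ~p, 0   [~->-rule on 3]
6. [](~s -> p), 1   [<>-rule on 2: fresh world 1, 0R1]
7. ~s -> p, 0   [[]-rule on 6 via 1R0]
8. ~s -> p, 1   [[]-rule on 6 via 1R1]
9. p, 0   [->-rule on 7 (branches; this branch)]
Accessibility: 0R0, 0R1, 1R0, 1R1
Branch closes: p and ~p both at 0.
(One branch shown.) All branches close.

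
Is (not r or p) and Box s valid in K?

Tableau for the negation not ((not r or p) and Box s):
1. not ((not r or p) and Box s), w0
2. not Box s, w0
3. not s, w1
Accessibility: w0Rw1
The negation has an open branch (countermodel exists).

No, not valid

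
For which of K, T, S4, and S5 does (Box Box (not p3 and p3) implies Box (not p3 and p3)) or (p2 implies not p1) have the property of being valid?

T-tableau for the negation not ((Box Box (not p3 and p3) implies Box (not p3 and p3)) or (p2 implies not p1)):
1. not ((Box Box (not p3 and p3) implies Box (not p3 and p3)) or (p2 implies not p1)), 0
2. not (Box Box (not p3 and p3) implies Box (not p3 and p3)), 0   [neg-or-rule on 1]
3. not (p2 implies not p1), 0   [neg-or-rule on 1]
4. Box Box (not p3 and p3), 0   [neg-implies-rule on 2]
5. not Box (not p3 and p3), 0   [neg-implies-rule on 2]
6. p2, 0   [neg-implies-rule on 3]
7. p1, 0   [neg-implies-rule on 3]
8. Box (not p3 and p3), 0   [Box-rule on 4 via 0R0]
9. not p3 and p3, 0   [Box-rule on 8 via 0R0]
10. not p3, 0   [and-rule on 9]
11. p3, 0   [and-rule on 9]
Accessibility: 0R0
Branch closes: p3 and not p3 both at 0.
Every branch closes (one shown): valid in T, hence also in S4, S5 (every theorem of T is a theorem of S4 and S5).
K-tableau for the negation not ((Box Box (not p3 and p3) implies Box (not p3 and p3)) or (p2 implies not p1)):
1. not ((Box Box (not p3 and p3) implies Box (not p3 and p3)) or (p2 implies not p1)), 0
2. not (Box Box (not p3 and p3) implies Box (not p3 and p3)), 0   [neg-or-rule on 1]
3. not (p2 implies not p1), 0   [neg-or-rule on 1]
4. Box Box (not p3 and p3), 0   [neg-implies-rule on 2]
5. not Box (not p3 and p3), 0   [neg-implies-rule on 2]
6. p2, 0   [neg-implies-rule on 3]
7. p1, 0   [neg-implies-rule on 3]
8. not (not p3 and p3), 1   [neg-Box-rule on 5: fresh world 1, 0R1]
9. Box (not p3 and p3), 1   [Box-rule on 4 via 0R1]
10. not p3, 1   [neg-and-rule on 8 (branches; this branch)]
Accessibility: 0R1
Complete open branch: countermodel on a K-frame, so not valid in K.

T, S4, S5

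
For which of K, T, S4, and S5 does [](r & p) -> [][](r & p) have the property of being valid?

S4-tableau for the negation ~([](r & p) -> [][](r & p)):
1. ~([](r & p) -> [][](r & p)), w0
2. [](r & p), w0   [~->-rule on 1]
3. ~[][](r & p), w0   [~->-rule on 1]
4. r & p, w0   [[]-rule on 2 via w0Rw0]
5. r, w0   [&-rule on 4]
6. p, w0   [&-rule on 4]
7. ~[](r & p), w1   [~[]-rule on 3: fresh world w1, w0Rw1]
8. r & p, w1   [[]-rule on 2 via w0Rw1]
9. r, w1   [&-rule on 8]
10. p, w1   [&-rule on 8]
11. ~(r & p), w2   [~[]-rule on 7: fresh world w2, w1Rw2]
12. r & p, w2   [[]-rule on 2 via w0Rw2]
13. r, w2   [&-rule on 12]
14. p, w2   [&-rule on 12]
15. ~p, w2   [~&-rule on 11 (branches; this branch)]
Accessibility: w0Rw0, w0Rw1, w0Rw2, w1Rw1, w1Rw2, w2Rw2
Branch closes: p and ~p both at w2.
Every branch closes (one shown): valid in S4, hence also in S5 (every theorem of S4 is a theorem of S5).
T-tableau for the negation ~([](r & p) -> [][](r & p)):
1. ~([](r & p) -> [][](r & p)), w0
2. [](r & p), w0   [~->-rule on 1]
3. ~[][](r & p), w0   [~->-rule on 1]
4. r & p, w0   [[]-rule on 2 via w0Rw0]
5. r, w0   [&-rule on 4]
6. p, w0   [&-rule on 4]
7. ~[](r & p), w1   [~[]-rule on 3: fresh world w1, w0Rw1]
8. r & p, w1   [[]-rule on 2 via w0Rw1]
9. r, w1   [&-rule on 8]
10. p, w1   [&-rule on 8]
11. ~(r & p), w2   [~[]-rule on 7: fresh world w2, w1Rw2]
12. ~p, w2   [~&-rule on 11 (branches; this branch)]
Accessibility: w0Rw0, w0Rw1, w1Rw1, w1Rw2, w2Rw2
Complete open branch: countermodel on a T-frame, so not valid in T, nor in K (the same frame is also a K-frame).

S4, S5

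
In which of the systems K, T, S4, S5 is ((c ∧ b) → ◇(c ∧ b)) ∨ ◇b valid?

K-tableau for the negation ¬(((c ∧ b) → ◇(c ∧ b)) ∨ ◇b):
1. ¬(((c ∧ b) → ◇(c ∧ b)) ∨ ◇b), u
2. ¬((c ∧ b) → ◇(c ∧ b)), u   [¬∨-rule on 1]
3. ¬◇b, u   [¬∨-rule on 1]
4. c ∧ b, u   [¬→-rule on 2]
5. ¬◇(c ∧ b), u   [¬→-rule on 2]
6. c, u   [∧-rule on 4]
7. b, u   [∧-rule on 4]
Complete open branch: countermodel on a K-frame, so not valid in K.
T-tableau for the negation ¬(((c ∧ b) → ◇(c ∧ b)) ∨ ◇b):
1. ¬(((c ∧ b) → ◇(c ∧ b)) ∨ ◇b), u
2. ¬((c ∧ b) → ◇(c ∧ b)), u   [¬∨-rule on 1]
3. ¬◇b, u   [¬∨-rule on 1]
4. c ∧ b, u   [¬→-rule on 2]
5. ¬◇(c ∧ b), u   [¬→-rule on 2]
6. c, u   [∧-rule on 4]
7. b, u   [∧-rule on 4]
8. ¬b, u   [¬◇-rule on 3 via uRu]
Accessibility: uRu
Branch closes: b and ¬b both at u.
Every branch closes (one shown): valid in T, hence also in S4, S5 (every theorem of T is a theorem of S4 and S5).

T, S4, S5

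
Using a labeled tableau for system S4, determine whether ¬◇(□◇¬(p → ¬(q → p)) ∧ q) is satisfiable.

Yes, satisfiable

1. ¬◇(□◇¬(p → ¬(q → p)) ∧ q), 0
2. ¬(□◇¬(p → ¬(q → p)) ∧ q), 0
3. ¬q, 0
Accessibility: 0R0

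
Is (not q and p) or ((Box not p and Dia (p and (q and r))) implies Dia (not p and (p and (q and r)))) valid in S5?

Yes, valid

Tableau for the negation not ((not q and p) or ((Box not p and Dia (p and (q and r))) implies Dia (not p and (p and (q and r))))):
1. not ((not q and p) or ((Box not p and Dia (p and (q and r))) implies Dia (not p and (p and (q and r))))), u
2. not (not q and p), u   [neg-or-rule on 1]
3. not ((Box not p and Dia (p and (q and r))) implies Dia (not p and (p and (q and r)))), u   [neg-or-rule on 1]
4. Box not p and Dia (p and (q and r)), u   [neg-implies-rule on 3]
5. not Dia (not p and (p and (q and r))), u   [neg-implies-rule on 3]
6. Box not p, u   [and-rule on 4]
7. Dia (p and (q and r)), u   [and-rule on 4]
8. not (not p and (p and (q and r))), u   [neg-Dia-rule on 5 via uRu]
9. not p, u   [Box-rule on 6 via uRu]
10. not (p and (q and r)), u   [neg-and-rule on 8 (branches; this branch)]
11. not (q and r), u   [neg-and-rule on 10 (branches; this branch)]
12. not r, u   [neg-and-rule on 11 (branches; this branch)]
13. p and (q and r), v   [Dia-rule on 7: fresh world v, uRv]
14. p, v   [and-rule on 13]
15. q and r, v   [and-rule on 13]
16. q, v   [and-rule on 15]
17. r, v   [and-rule on 15]
18. not (not p and (p and (q and r))), v   [neg-Dia-rule on 5 via uRv]
19. not p, v   [Box-rule on 6 via uRv]
Accessibility: uRu, uRv, vRu, vRv
Branch closes: p and not p both at v.
All branches of the negation close; one closing branch shown above.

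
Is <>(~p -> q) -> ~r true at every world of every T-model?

Tableau for the negation ~(<>(~p -> q) -> ~r):
1. ~(<>(~p -> q) -> ~r), w0
2. <>(~p -> q), w0
3. r, w0
4. ~p -> q, w1
5. q, w1
Accessibility: w0Rw0, w0Rw1, w1Rw1
The negation has an open branch (countermodel exists).

Invalid (countermodel exists)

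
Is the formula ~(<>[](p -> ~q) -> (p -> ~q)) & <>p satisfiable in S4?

Satisfiable (open branch found)

1. ~(<>[](p -> ~q) -> (p -> ~q)) & <>p, 0
2. ~(<>[](p -> ~q) -> (p -> ~q)), 0   [&-rule on 1]
3. <>p, 0   [&-rule on 1]
4. <>[](p -> ~q), 0   [~->-rule on 2]
5. ~(p -> ~q), 0   [~->-rule on 2]
6. p, 0   [~->-rule on 5]
7. q, 0   [~->-rule on 5]
8. p, 1   [<>-rule on 3: fresh world 1, 0R1]
9. [](p -> ~q), 2   [<>-rule on 4: fresh world 2, 0R2]
10. p -> ~q, 2   [[]-rule on 9 via 2R2]
11. ~q, 2   [->-rule on 10 (branches; this branch)]
Accessibility: 0R0, 0R1, 0R2, 1R1, 2R2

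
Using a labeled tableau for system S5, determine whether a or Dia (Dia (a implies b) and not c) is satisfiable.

Yes, satisfiable

1. a or Dia (Dia (a implies b) and not c), u
2. Dia (Dia (a implies b) and not c), u
3. Dia (a implies b) and not c, v
4. Dia (a implies b), v
5. not c, v
6. a implies b, w
7. b, w
Accessibility: uRu, uRv, uRw, vRu, vRv, vRw, wRu, wRv, wRw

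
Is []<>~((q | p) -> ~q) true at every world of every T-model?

No, not valid

Tableau for the negation ~[]<>~((q | p) -> ~q):
1. ~[]<>~((q | p) -> ~q), 0
2. ~<>~((q | p) -> ~q), 1
3. (q | p) -> ~q, 1
4. ~q, 1
Accessibility: 0R0, 0R1, 1R1
The negation has an open branch (countermodel exists).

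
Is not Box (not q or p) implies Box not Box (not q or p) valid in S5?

Tableau for the negation not (not Box (not q or p) implies Box not Box (not q or p)):
1. not (not Box (not q or p) implies Box not Box (not q or p)), u
2. not Box (not q or p), u
3. not Box not Box (not q or p), u
4. not (not q or p), v
5. q, v
6. not p, v
7. Box (not q or p), w
8. not q or p, u
9. not q or p, v
10. not q or p, w
11. p, u
12. p, v
Accessibility: uRu, uRv, uRw, vRu, vRv, vRw, wRu, wRv, wRw
Branch closes: p and not p both at v.
All branches of the negation close; one closing branch shown above.

Valid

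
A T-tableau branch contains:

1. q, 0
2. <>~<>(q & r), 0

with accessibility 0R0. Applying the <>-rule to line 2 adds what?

a fresh world 1 with 0R1, and ~<>(q & r) at 1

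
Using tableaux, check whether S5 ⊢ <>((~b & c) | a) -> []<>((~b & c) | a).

Tableau for the negation ~(<>((~b & c) | a) -> []<>((~b & c) | a)):
1. ~(<>((~b & c) | a) -> []<>((~b & c) | a)), u
2. <>((~b & c) | a), u
3. ~[]<>((~b & c) | a), u
4. (~b & c) | a, v
5. ~b & c, v
6. ~b, v
7. c, v
8. ~<>((~b & c) | a), w
9. ~((~b & c) | a), u
10. ~(~b & c), u
11. ~a, u
12. ~((~b & c) | a), v
13. ~(~b & c), v
14. ~a, v
15. ~((~b & c) | a), w
16. ~(~b & c), w
17. ~a, w
18. ~c, u
19. ~c, v
Accessibility: uRu, uRv, uRw, vRu, vRv, vRw, wRu, wRv, wRw
Branch closes: c and ~c both at v.
All branches of the negation close; one closing branch shown above.

Yes, valid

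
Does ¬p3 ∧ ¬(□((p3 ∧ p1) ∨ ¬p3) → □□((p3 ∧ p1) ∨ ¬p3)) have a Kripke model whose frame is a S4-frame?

1. ¬p3 ∧ ¬(□((p3 ∧ p1) ∨ ¬p3) → □□((p3 ∧ p1) ∨ ¬p3)), w0
2. ¬p3, w0
3. ¬(□((p3 ∧ p1) ∨ ¬p3) → □□((p3 ∧ p1) ∨ ¬p3)), w0
4. □((p3 ∧ p1) ∨ ¬p3), w0
5. ¬□□((p3 ∧ p1) ∨ ¬p3), w0
6. (p3 ∧ p1) ∨ ¬p3, w0
7. ¬□((p3 ∧ p1) ∨ ¬p3), w1
8. (p3 ∧ p1) ∨ ¬p3, w1
9. p3 ∧ p1, w1
10. p3, w1
11. p1, w1
12. ¬((p3 ∧ p1) ∨ ¬p3), w2
13. ¬(p3 ∧ p1), w2
14. p3, w2
15. (p3 ∧ p1) ∨ ¬p3, w2
16. ¬p1, w2
17. p3 ∧ p1, w2
18. p1, w2
Accessibility: w0Rw0, w0Rw1, w0Rw2, w1Rw1, w1Rw2, w2Rw2
Branch closes: p1 and ¬p1 both at w2.
Every branch closes; the branch above is one of them.

Unsatisfiable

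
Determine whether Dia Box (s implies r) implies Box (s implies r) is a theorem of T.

Tableau for the negation not (Dia Box (s implies r) implies Box (s implies r)):
1. not (Dia Box (s implies r) implies Box (s implies r)), u
2. Dia Box (s implies r), u   [neg-implies-rule on 1]
3. not Box (s implies r), u   [neg-implies-rule on 1]
4. Box (s implies r), v   [Dia-rule on 2: fresh world v, uRv]
5. s implies r, v   [Box-rule on 4 via vRv]
6. r, v   [implies-rule on 5 (branches; this branch)]
7. not (s implies r), w   [neg-Box-rule on 3: fresh world w, uRw]
8. s, w   [neg-implies-rule on 7]
9. not r, w   [neg-implies-rule on 7]
Accessibility: uRu, uRv, uRw, vRv, wRw
The negation has an open branch (countermodel exists).

Invalid (countermodel exists)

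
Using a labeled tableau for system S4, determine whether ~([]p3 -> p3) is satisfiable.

1. ~([]p3 -> p3), u
2. []p3, u
3. ~p3, u
4. p3, u
Accessibility: uRu
Branch closes: p3 and ~p3 both at u.
All branches of the tableau close; one closing branch shown above.

No, unsatisfiable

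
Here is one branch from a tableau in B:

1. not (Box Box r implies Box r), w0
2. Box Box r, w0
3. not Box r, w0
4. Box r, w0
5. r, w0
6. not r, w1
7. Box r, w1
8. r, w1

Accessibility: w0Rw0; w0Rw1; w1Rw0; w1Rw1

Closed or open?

Closed

Both r and not r appear at w1.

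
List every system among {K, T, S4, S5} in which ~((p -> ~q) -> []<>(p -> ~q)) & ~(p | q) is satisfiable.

K, T, S4

S5-tableau for the formula:
1. ~((p -> ~q) -> []<>(p -> ~q)) & ~(p | q), w0
2. ~((p -> ~q) -> []<>(p -> ~q)), w0
3. ~(p | q), w0
4. p -> ~q, w0
5. ~[]<>(p -> ~q), w0
6. ~p, w0
7. ~q, w0
8. ~<>(p -> ~q), w1
9. ~(p -> ~q), w0
10. p, w0
11. q, w0
Accessibility: w0Rw0, w0Rw1, w1Rw0, w1Rw1
Branch closes: p and ~p both at w0.
Every branch closes (one shown): unsatisfiable in S5.
S4-tableau for the formula:
1. ~((p -> ~q) -> []<>(p -> ~q)) & ~(p | q), w0
2. ~((p -> ~q) -> []<>(p -> ~q)), w0
3. ~(p | q), w0
4. p -> ~q, w0
5. ~[]<>(p -> ~q), w0
6. ~p, w0
7. ~q, w0
8. ~<>(p -> ~q), w1
9. ~(p -> ~q), w1
10. p, w1
11. q, w1
Accessibility: w0Rw0, w0Rw1, w1Rw1
Complete open branch: satisfiable in S4, hence also in K, T (this S4-model is also a K-model and a T-model).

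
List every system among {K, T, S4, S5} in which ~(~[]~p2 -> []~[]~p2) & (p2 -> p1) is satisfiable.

K, T, S4

S5-tableau for the formula:
1. ~(~[]~p2 -> []~[]~p2) & (p2 -> p1), w0
2. ~(~[]~p2 -> []~[]~p2), w0   [&-rule on 1]
3. p2 -> p1, w0   [&-rule on 1]
4. ~[]~p2, w0   [~->-rule on 2]
5. ~[]~[]~p2, w0   [~->-rule on 2]
6. p1, w0   [->-rule on 3 (branches; this branch)]
7. p2, w1   [~[]-rule on 4: fresh world w1, w0Rw1]
8. []~p2, w2   [~[]-rule on 5: fresh world w2, w0Rw2]
9. ~p2, w0   [[]-rule on 8 via w2Rw0]
10. ~p2, w1   [[]-rule on 8 via w2Rw1]
Accessibility: w0Rw0, w0Rw1, w0Rw2, w1Rw0, w1Rw1, w1Rw2, w2Rw0, w2Rw1, w2Rw2
Branch closes: p2 and ~p2 both at w1.
Every branch closes (one shown): unsatisfiable in S5.
S4-tableau for the formula:
1. ~(~[]~p2 -> []~[]~p2) & (p2 -> p1), w0
2. ~(~[]~p2 -> []~[]~p2), w0   [&-rule on 1]
3. p2 -> p1, w0   [&-rule on 1]
4. ~[]~p2, w0   [~->-rule on 2]
5. ~[]~[]~p2, w0   [~->-rule on 2]
6. p1, w0   [->-rule on 3 (branches; this branch)]
7. p2, w1   [~[]-rule on 4: fresh world w1, w0Rw1]
8. []~p2, w2   [~[]-rule on 5: fresh world w2, w0Rw2]
9. ~p2, w2   [[]-rule on 8 via w2Rw2]
Accessibility: w0Rw0, w0Rw1, w0Rw2, w1Rw1, w2Rw2
Complete open branch: satisfiable in S4, hence also in K, T (this S4-model is also a K-model and a T-model).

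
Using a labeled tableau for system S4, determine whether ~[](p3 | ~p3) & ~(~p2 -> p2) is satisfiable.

1. ~[](p3 | ~p3) & ~(~p2 -> p2), w0
2. ~[](p3 | ~p3), w0
3. ~(~p2 -> p2), w0
4. ~p2, w0
5. ~(p3 | ~p3), w1
6. ~p3, w1
7. p3, w1
Accessibility: w0Rw0, w0Rw1, w1Rw1
Branch closes: p3 and ~p3 both at w1.
Every branch closes; the branch above is one of them.

No, unsatisfiable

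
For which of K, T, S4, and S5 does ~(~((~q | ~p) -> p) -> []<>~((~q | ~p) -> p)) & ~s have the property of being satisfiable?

K, T, S4

S4-tableau for the formula:
1. ~(~((~q | ~p) -> p) -> []<>~((~q | ~p) -> p)) & ~s, u
2. ~(~((~q | ~p) -> p) -> []<>~((~q | ~p) -> p)), u
3. ~s, u
4. ~((~q | ~p) -> p), u
5. ~[]<>~((~q | ~p) -> p), u
6. ~q | ~p, u
7. ~p, u
8. ~<>~((~q | ~p) -> p), v
9. (~q | ~p) -> p, v
10. p, v
Accessibility: uRu, uRv, vRv
Complete open branch: satisfiable in S4, hence also in K, T (this S4-model is also a K-model and a T-model).
S5-tableau for the formula:
1. ~(~((~q | ~p) -> p) -> []<>~((~q | ~p) -> p)) & ~s, u
2. ~(~((~q | ~p) -> p) -> []<>~((~q | ~p) -> p)), u
3. ~s, u
4. ~((~q | ~p) -> p), u
5. ~[]<>~((~q | ~p) -> p), u
6. ~q | ~p, u
7. ~p, u
8. ~<>~((~q | ~p) -> p), v
9. (~q | ~p) -> p, u
10. (~q | ~p) -> p, v
11. ~(~q | ~p), u
12. q, u
13. p, u
Accessibility: uRu, uRv, vRu, vRv
Branch closes: p and ~p both at u.
Every branch closes (one shown): unsatisfiable in S5.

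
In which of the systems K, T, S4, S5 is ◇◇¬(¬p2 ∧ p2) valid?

K-tableau for the negation ¬◇◇¬(¬p2 ∧ p2):
1. ¬◇◇¬(¬p2 ∧ p2), u
Complete open branch: countermodel on a K-frame, so not valid in K.
T-tableau for the negation ¬◇◇¬(¬p2 ∧ p2):
1. ¬◇◇¬(¬p2 ∧ p2), u
2. ¬◇¬(¬p2 ∧ p2), u
3. ¬p2 ∧ p2, u
4. ¬p2, u
5. p2, u
Accessibility: uRu
Branch closes: p2 and ¬p2 both at u.
Every branch closes (one shown): valid in T, hence also in S4, S5 (every theorem of T is a theorem of S4 and S5).

T, S4, S5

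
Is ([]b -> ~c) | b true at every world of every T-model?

Tableau for the negation ~(([]b -> ~c) | b):
1. ~(([]b -> ~c) | b), 0
2. ~([]b -> ~c), 0
3. ~b, 0
4. []b, 0
5. c, 0
6. b, 0
Accessibility: 0R0
Branch closes: b and ~b both at 0.
Every branch of the negation's tableau closes; the branch above is one of them.

Yes, valid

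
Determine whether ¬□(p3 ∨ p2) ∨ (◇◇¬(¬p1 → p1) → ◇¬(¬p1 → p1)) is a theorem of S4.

Valid

Tableau for the negation ¬(¬□(p3 ∨ p2) ∨ (◇◇¬(¬p1 → p1) → ◇¬(¬p1 → p1))):
1. ¬(¬□(p3 ∨ p2) ∨ (◇◇¬(¬p1 → p1) → ◇¬(¬p1 → p1))), w0
2. □(p3 ∨ p2), w0
3. ¬(◇◇¬(¬p1 → p1) → ◇¬(¬p1 → p1)), w0
4. ◇◇¬(¬p1 → p1), w0
5. ¬◇¬(¬p1 → p1), w0
6. p3 ∨ p2, w0
7. ¬p1 → p1, w0
8. p2, w0
9. p1, w0
10. ◇¬(¬p1 → p1), w1
11. p3 ∨ p2, w1
12. ¬p1 → p1, w1
13. p2, w1
14. p1, w1
15. ¬(¬p1 → p1), w2
16. ¬p1, w2
17. p3 ∨ p2, w2
18. ¬p1 → p1, w2
19. p2, w2
20. p1, w2
Accessibility: w0Rw0, w0Rw1, w0Rw2, w1Rw1, w1Rw2, w2Rw2
Branch closes: p1 and ¬p1 both at w2.
All branches of the negation close; one closing branch shown above.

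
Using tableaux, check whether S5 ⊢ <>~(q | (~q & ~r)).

Tableau for the negation ~<>~(q | (~q & ~r)):
1. ~<>~(q | (~q & ~r)), w0
2. q | (~q & ~r), w0   [~<>-rule on 1 via w0Rw0]
3. ~q & ~r, w0   [|-rule on 2 (branches; this branch)]
4. ~q, w0   [&-rule on 3]
5. ~r, w0   [&-rule on 3]
Accessibility: w0Rw0
The negation has an open branch (countermodel exists).

Not valid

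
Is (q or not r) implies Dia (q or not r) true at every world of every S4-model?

Tableau for the negation not ((q or not r) implies Dia (q or not r)):
1. not ((q or not r) implies Dia (q or not r)), w0
2. q or not r, w0
3. not Dia (q or not r), w0
4. not (q or not r), w0
5. not q, w0
6. r, w0
7. not r, w0
Accessibility: w0Rw0
Branch closes: r and not r both at w0.
All branches of the negation close; one closing branch shown above.

Yes, valid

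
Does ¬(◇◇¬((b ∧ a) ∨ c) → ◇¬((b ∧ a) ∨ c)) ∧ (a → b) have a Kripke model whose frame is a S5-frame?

Unsatisfiable

1. ¬(◇◇¬((b ∧ a) ∨ c) → ◇¬((b ∧ a) ∨ c)) ∧ (a → b), 0
2. ¬(◇◇¬((b ∧ a) ∨ c) → ◇¬((b ∧ a) ∨ c)), 0
3. a → b, 0
4. ◇◇¬((b ∧ a) ∨ c), 0
5. ¬◇¬((b ∧ a) ∨ c), 0
6. (b ∧ a) ∨ c, 0
7. b, 0
8. b ∧ a, 0
9. a, 0
10. ◇¬((b ∧ a) ∨ c), 1
11. (b ∧ a) ∨ c, 1
12. b ∧ a, 1
13. b, 1
14. a, 1
15. ¬((b ∧ a) ∨ c), 2
16. ¬(b ∧ a), 2
17. ¬c, 2
18. (b ∧ a) ∨ c, 2
19. ¬a, 2
20. b ∧ a, 2
21. b, 2
22. a, 2
Accessibility: 0R0, 0R1, 0R2, 1R0, 1R1, 1R2, 2R0, 2R1, 2R2
Branch closes: a and ¬a both at 2.
(One branch shown.) All branches close.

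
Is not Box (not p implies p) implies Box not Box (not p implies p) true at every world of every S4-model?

Tableau for the negation not (not Box (not p implies p) implies Box not Box (not p implies p)):
1. not (not Box (not p implies p) implies Box not Box (not p implies p)), u
2. not Box (not p implies p), u   [neg-implies-rule on 1]
3. not Box not Box (not p implies p), u   [neg-implies-rule on 1]
4. not (not p implies p), v   [neg-Box-rule on 2: fresh world v, uRv]
5. not p, v   [neg-implies-rule on 4]
6. Box (not p implies p), w   [neg-Box-rule on 3: fresh world w, uRw]
7. not p implies p, w   [Box-rule on 6 via wRw]
8. p, w   [implies-rule on 7 (branches; this branch)]
Accessibility: uRu, uRv, uRw, vRv, wRw
The negation has an open branch (countermodel exists).

No, not valid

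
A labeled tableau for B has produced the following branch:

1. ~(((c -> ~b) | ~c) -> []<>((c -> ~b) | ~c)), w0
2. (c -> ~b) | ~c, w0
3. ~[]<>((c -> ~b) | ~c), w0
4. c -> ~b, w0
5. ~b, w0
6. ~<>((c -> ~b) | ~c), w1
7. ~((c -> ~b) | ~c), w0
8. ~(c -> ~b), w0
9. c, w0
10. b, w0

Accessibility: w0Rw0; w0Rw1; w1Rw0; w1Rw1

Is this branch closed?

Yes, closed

Both b and ~b appear at w0.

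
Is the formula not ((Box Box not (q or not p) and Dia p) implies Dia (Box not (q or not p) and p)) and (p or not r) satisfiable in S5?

1. not ((Box Box not (q or not p) and Dia p) implies Dia (Box not (q or not p) and p)) and (p or not r), w0
2. not ((Box Box not (q or not p) and Dia p) implies Dia (Box not (q or not p) and p)), w0
3. p or not r, w0
4. Box Box not (q or not p) and Dia p, w0
5. not Dia (Box not (q or not p) and p), w0
6. Box Box not (q or not p), w0
7. Dia p, w0
8. not (Box not (q or not p) and p), w0
9. Box not (q or not p), w0
10. not (q or not p), w0
11. not q, w0
12. p, w0
13. not r, w0
14. not Box not (q or not p), w0
15. p, w1
16. not (Box not (q or not p) and p), w1
17. Box not (q or not p), w1
18. not (q or not p), w1
19. not q, w1
20. not Box not (q or not p), w1
21. q or not p, w2
22. not (Box not (q or not p) and p), w2
23. Box not (q or not p), w2
24. not (q or not p), w2
25. not q, w2
26. p, w2
27. not p, w2
Accessibility: w0Rw0, w0Rw1, w0Rw2, w1Rw0, w1Rw1, w1Rw2, w2Rw0, w2Rw1, w2Rw2
Branch closes: p and not p both at w2.
(One branch shown.) All branches close.

No, unsatisfiable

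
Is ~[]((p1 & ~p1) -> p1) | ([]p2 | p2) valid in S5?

Invalid (countermodel exists)

Tableau for the negation ~(~[]((p1 & ~p1) -> p1) | ([]p2 | p2)):
1. ~(~[]((p1 & ~p1) -> p1) | ([]p2 | p2)), 0
2. []((p1 & ~p1) -> p1), 0   [~|-rule on 1]
3. ~([]p2 | p2), 0   [~|-rule on 1]
4. ~[]p2, 0   [~|-rule on 3]
5. ~p2, 0   [~|-rule on 3]
6. (p1 & ~p1) -> p1, 0   [[]-rule on 2 via 0R0]
7. p1, 0   [->-rule on 6 (branches; this branch)]
8. ~p2, 1   [~[]-rule on 4: fresh world 1, 0R1]
9. (p1 & ~p1) -> p1, 1   [[]-rule on 2 via 0R1]
10. p1, 1   [->-rule on 9 (branches; this branch)]
Accessibility: 0R0, 0R1, 1R0, 1R1
The negation has an open branch (countermodel exists).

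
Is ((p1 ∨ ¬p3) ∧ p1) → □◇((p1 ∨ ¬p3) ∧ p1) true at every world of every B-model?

Tableau for the negation ¬(((p1 ∨ ¬p3) ∧ p1) → □◇((p1 ∨ ¬p3) ∧ p1)):
1. ¬(((p1 ∨ ¬p3) ∧ p1) → □◇((p1 ∨ ¬p3) ∧ p1)), w0
2. (p1 ∨ ¬p3) ∧ p1, w0
3. ¬□◇((p1 ∨ ¬p3) ∧ p1), w0
4. p1 ∨ ¬p3, w0
5. p1, w0
6. ¬p3, w0
7. ¬◇((p1 ∨ ¬p3) ∧ p1), w1
8. ¬((p1 ∨ ¬p3) ∧ p1), w0
9. ¬((p1 ∨ ¬p3) ∧ p1), w1
10. ¬(p1 ∨ ¬p3), w0
11. ¬p1, w0
12. p3, w0
Accessibility: w0Rw0, w0Rw1, w1Rw0, w1Rw1
Branch closes: p1 and ¬p1 both at w0.
Every branch of the negation's tableau closes; the branch above is one of them.

Yes, valid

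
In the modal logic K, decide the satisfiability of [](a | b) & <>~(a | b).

1. [](a | b) & <>~(a | b), w0
2. [](a | b), w0   [&-rule on 1]
3. <>~(a | b), w0   [&-rule on 1]
4. ~(a | b), w1   [<>-rule on 3: fresh world w1, w0Rw1]
5. ~a, w1   [~|-rule on 4]
6. ~b, w1   [~|-rule on 4]
7. a | b, w1   [[]-rule on 2 via w0Rw1]
8. b, w1   [|-rule on 7 (branches; this branch)]
Accessibility: w0Rw1
Branch closes: b and ~b both at w1.
Every branch closes; the branch above is one of them.

Unsatisfiable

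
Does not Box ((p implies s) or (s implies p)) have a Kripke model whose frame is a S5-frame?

Unsatisfiable (every branch closes)

1. not Box ((p implies s) or (s implies p)), 0
2. not ((p implies s) or (s implies p)), 1
3. not (p implies s), 1
4. not (s implies p), 1
5. p, 1
6. not s, 1
7. s, 1
8. not p, 1
Accessibility: 0R0, 0R1, 1R0, 1R1
Branch closes: s and not s both at 1.
All branches of the tableau close; one closing branch shown above.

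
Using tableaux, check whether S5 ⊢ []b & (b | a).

Tableau for the negation ~([]b & (b | a)):
1. ~([]b & (b | a)), u
2. ~(b | a), u   [~&-rule on 1 (branches; this branch)]
3. ~b, u   [~|-rule on 2]
4. ~a, u   [~|-rule on 2]
Accessibility: uRu
The negation has an open branch (countermodel exists).

No, not valid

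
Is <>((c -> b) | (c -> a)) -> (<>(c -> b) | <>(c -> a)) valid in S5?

Tableau for the negation ~(<>((c -> b) | (c -> a)) -> (<>(c -> b) | <>(c -> a))):
1. ~(<>((c -> b) | (c -> a)) -> (<>(c -> b) | <>(c -> a))), w0
2. <>((c -> b) | (c -> a)), w0
3. ~(<>(c -> b) | <>(c -> a)), w0
4. ~<>(c -> b), w0
5. ~<>(c -> a), w0
6. ~(c -> b), w0
7. c, w0
8. ~b, w0
9. ~(c -> a), w0
10. ~a, w0
11. (c -> b) | (c -> a), w1
12. ~(c -> b), w1
13. c, w1
14. ~b, w1
15. ~(c -> a), w1
16. ~a, w1
17. c -> a, w1
18. a, w1
Accessibility: w0Rw0, w0Rw1, w1Rw0, w1Rw1
Branch closes: a and ~a both at w1.
Every branch of the negation's tableau closes; the branch above is one of them.

Valid in S5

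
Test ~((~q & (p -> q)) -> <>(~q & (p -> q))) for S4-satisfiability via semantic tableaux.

Unsatisfiable

1. ~((~q & (p -> q)) -> <>(~q & (p -> q))), w0
2. ~q & (p -> q), w0
3. ~<>(~q & (p -> q)), w0
4. ~q, w0
5. p -> q, w0
6. ~(~q & (p -> q)), w0
7. ~p, w0
8. ~(p -> q), w0
9. p, w0
Accessibility: w0Rw0
Branch closes: p and ~p both at w0.
Every branch closes; the branch above is one of them.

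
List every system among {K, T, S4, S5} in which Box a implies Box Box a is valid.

S4, S5

T-tableau for the negation not (Box a implies Box Box a):
1. not (Box a implies Box Box a), 0
2. Box a, 0
3. not Box Box a, 0
4. a, 0
5. not Box a, 1
6. a, 1
7. not a, 2
Accessibility: 0R0, 0R1, 1R1, 1R2, 2R2
Complete open branch: countermodel on a T-frame, so not valid in T, nor in K (the same frame is also a K-frame).
S4-tableau for the negation not (Box a implies Box Box a):
1. not (Box a implies Box Box a), 0
2. Box a, 0
3. not Box Box a, 0
4. a, 0
5. not Box a, 1
6. a, 1
7. not a, 2
8. a, 2
Accessibility: 0R0, 0R1, 0R2, 1R1, 1R2, 2R2
Branch closes: a and not a both at 2.
Every branch closes (one shown): valid in S4, hence also in S5 (every theorem of S4 is a theorem of S5).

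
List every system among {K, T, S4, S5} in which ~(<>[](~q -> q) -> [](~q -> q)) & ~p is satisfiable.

K, T, S4

S4-tableau for the formula:
1. ~(<>[](~q -> q) -> [](~q -> q)) & ~p, w0
2. ~(<>[](~q -> q) -> [](~q -> q)), w0
3. ~p, w0
4. <>[](~q -> q), w0
5. ~[](~q -> q), w0
6. [](~q -> q), w1
7. ~q -> q, w1
8. q, w1
9. ~(~q -> q), w2
10. ~q, w2
Accessibility: w0Rw0, w0Rw1, w0Rw2, w1Rw1, w2Rw2
Complete open branch: satisfiable in S4, hence also in K, T (this S4-model is also a K-model and a T-model).
S5-tableau for the formula:
1. ~(<>[](~q -> q) -> [](~q -> q)) & ~p, w0
2. ~(<>[](~q -> q) -> [](~q -> q)), w0
3. ~p, w0
4. <>[](~q -> q), w0
5. ~[](~q -> q), w0
6. [](~q -> q), w1
7. ~q -> q, w0
8. ~q -> q, w1
9. q, w0
10. q, w1
11. ~(~q -> q), w2
12. ~q, w2
13. ~q -> q, w2
14. q, w2
Accessibility: w0Rw0, w0Rw1, w0Rw2, w1Rw0, w1Rw1, w1Rw2, w2Rw0, w2Rw1, w2Rw2
Branch closes: q and ~q both at w2.
Every branch closes (one shown): unsatisfiable in S5.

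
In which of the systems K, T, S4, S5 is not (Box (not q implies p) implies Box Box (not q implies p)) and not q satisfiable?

S4-tableau for the formula:
1. not (Box (not q implies p) implies Box Box (not q implies p)) and not q, 0
2. not (Box (not q implies p) implies Box Box (not q implies p)), 0
3. not q, 0
4. Box (not q implies p), 0
5. not Box Box (not q implies p), 0
6. not q implies p, 0
7. p, 0
8. not Box (not q implies p), 1
9. not q implies p, 1
10. p, 1
11. not (not q implies p), 2
12. not q, 2
13. not p, 2
14. not q implies p, 2
15. p, 2
Accessibility: 0R0, 0R1, 0R2, 1R1, 1R2, 2R2
Branch closes: p and not p both at 2.
Every branch closes (one shown): unsatisfiable in S4, hence also in S5 (every S5-frame is an S4-frame).
T-tableau for the formula:
1. not (Box (not q implies p) implies Box Box (not q implies p)) and not q, 0
2. not (Box (not q implies p) implies Box Box (not q implies p)), 0
3. not q, 0
4. Box (not q implies p), 0
5. not Box Box (not q implies p), 0
6. not q implies p, 0
7. p, 0
8. not Box (not q implies p), 1
9. not q implies p, 1
10. p, 1
11. not (not q implies p), 2
12. not q, 2
13. not p, 2
Accessibility: 0R0, 0R1, 1R1, 1R2, 2R2
Complete open branch: satisfiable in T, hence also in K (this T-model is also a K-model).

K, T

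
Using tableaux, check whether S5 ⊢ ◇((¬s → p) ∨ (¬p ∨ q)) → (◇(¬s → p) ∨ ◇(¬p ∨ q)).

Tableau for the negation ¬(◇((¬s → p) ∨ (¬p ∨ q)) → (◇(¬s → p) ∨ ◇(¬p ∨ q))):
1. ¬(◇((¬s → p) ∨ (¬p ∨ q)) → (◇(¬s → p) ∨ ◇(¬p ∨ q))), w0
2. ◇((¬s → p) ∨ (¬p ∨ q)), w0
3. ¬(◇(¬s → p) ∨ ◇(¬p ∨ q)), w0
4. ¬◇(¬s → p), w0
5. ¬◇(¬p ∨ q), w0
6. ¬(¬s → p), w0
7. ¬s, w0
8. ¬p, w0
9. ¬(¬p ∨ q), w0
10. p, w0
11. ¬q, w0
Accessibility: w0Rw0
Branch closes: p and ¬p both at w0.
All branches of the negation close; one closing branch shown above.

Valid in S5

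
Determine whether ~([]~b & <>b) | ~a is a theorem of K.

Tableau for the negation ~(~([]~b & <>b) | ~a):
1. ~(~([]~b & <>b) | ~a), w0
2. []~b & <>b, w0   [~|-rule on 1]
3. a, w0   [~|-rule on 1]
4. []~b, w0   [&-rule on 2]
5. <>b, w0   [&-rule on 2]
6. b, w1   [<>-rule on 5: fresh world w1, w0Rw1]
7. ~b, w1   [[]-rule on 4 via w0Rw1]
Accessibility: w0Rw1
Branch closes: b and ~b both at w1.
All branches of the negation close; one closing branch shown above.

Valid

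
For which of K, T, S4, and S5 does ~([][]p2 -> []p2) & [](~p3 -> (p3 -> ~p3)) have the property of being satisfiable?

K-tableau for the formula:
1. ~([][]p2 -> []p2) & [](~p3 -> (p3 -> ~p3)), 0
2. ~([][]p2 -> []p2), 0
3. [](~p3 -> (p3 -> ~p3)), 0
4. [][]p2, 0
5. ~[]p2, 0
6. ~p2, 1
7. ~p3 -> (p3 -> ~p3), 1
8. []p2, 1
9. p3 -> ~p3, 1
10. ~p3, 1
Accessibility: 0R1
Complete open branch: satisfiable in K.
T-tableau for the formula:
1. ~([][]p2 -> []p2) & [](~p3 -> (p3 -> ~p3)), 0
2. ~([][]p2 -> []p2), 0
3. [](~p3 -> (p3 -> ~p3)), 0
4. [][]p2, 0
5. ~[]p2, 0
6. ~p3 -> (p3 -> ~p3), 0
7. []p2, 0
8. p2, 0
9. p3 -> ~p3, 0
10. ~p3, 0
11. ~p2, 1
12. ~p3 -> (p3 -> ~p3), 1
13. []p2, 1
14. p2, 1
Accessibility: 0R0, 0R1, 1R1
Branch closes: p2 and ~p2 both at 1.
Every branch closes (one shown): unsatisfiable in T, hence also in S4, S5 (every S4/S5-frame is a T-frame).

K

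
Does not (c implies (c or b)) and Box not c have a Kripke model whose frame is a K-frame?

Unsatisfiable (every branch closes)

1. not (c implies (c or b)) and Box not c, 0
2. not (c implies (c or b)), 0
3. Box not c, 0
4. c, 0
5. not (c or b), 0
6. not c, 0
7. not b, 0
Branch closes: c and not c both at 0.
(One branch shown.) All branches close.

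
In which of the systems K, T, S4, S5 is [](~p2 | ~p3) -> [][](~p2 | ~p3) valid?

S4, S5

T-tableau for the negation ~([](~p2 | ~p3) -> [][](~p2 | ~p3)):
1. ~([](~p2 | ~p3) -> [][](~p2 | ~p3)), w0
2. [](~p2 | ~p3), w0
3. ~[][](~p2 | ~p3), w0
4. ~p2 | ~p3, w0
5. ~p3, w0
6. ~[](~p2 | ~p3), w1
7. ~p2 | ~p3, w1
8. ~p3, w1
9. ~(~p2 | ~p3), w2
10. p2, w2
11. p3, w2
Accessibility: w0Rw0, w0Rw1, w1Rw1, w1Rw2, w2Rw2
Complete open branch: countermodel on a T-frame, so not valid in T, nor in K (the same frame is also a K-frame).
S4-tableau for the negation ~([](~p2 | ~p3) -> [][](~p2 | ~p3)):
1. ~([](~p2 | ~p3) -> [][](~p2 | ~p3)), w0
2. [](~p2 | ~p3), w0
3. ~[][](~p2 | ~p3), w0
4. ~p2 | ~p3, w0
5. ~p3, w0
6. ~[](~p2 | ~p3), w1
7. ~p2 | ~p3, w1
8. ~p3, w1
9. ~(~p2 | ~p3), w2
10. p2, w2
11. p3, w2
12. ~p2 | ~p3, w2
13. ~p3, w2
Accessibility: w0Rw0, w0Rw1, w0Rw2, w1Rw1, w1Rw2, w2Rw2
Branch closes: p3 and ~p3 both at w2.
Every branch closes (one shown): valid in S4, hence also in S5 (every theorem of S4 is a theorem of S5).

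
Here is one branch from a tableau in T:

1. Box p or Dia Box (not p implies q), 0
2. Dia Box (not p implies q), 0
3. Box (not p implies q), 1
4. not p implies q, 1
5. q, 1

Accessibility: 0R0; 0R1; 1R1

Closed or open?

No atom appears with both signs at the same world.

Not closed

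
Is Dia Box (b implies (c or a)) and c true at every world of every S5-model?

Tableau for the negation not (Dia Box (b implies (c or a)) and c):
1. not (Dia Box (b implies (c or a)) and c), w0
2. not c, w0
Accessibility: w0Rw0
The negation has an open branch (countermodel exists).

Invalid (countermodel exists)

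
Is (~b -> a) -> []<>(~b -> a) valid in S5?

Valid in S5

Tableau for the negation ~((~b -> a) -> []<>(~b -> a)):
1. ~((~b -> a) -> []<>(~b -> a)), u
2. ~b -> a, u
3. ~[]<>(~b -> a), u
4. a, u
5. ~<>(~b -> a), v
6. ~(~b -> a), u
7. ~b, u
8. ~a, u
Accessibility: uRu, uRv, vRu, vRv
Branch closes: a and ~a both at u.
All branches of the negation close; one closing branch shown above.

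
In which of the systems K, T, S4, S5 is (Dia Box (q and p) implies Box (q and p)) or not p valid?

S5-tableau for the negation not ((Dia Box (q and p) implies Box (q and p)) or not p):
1. not ((Dia Box (q and p) implies Box (q and p)) or not p), w0
2. not (Dia Box (q and p) implies Box (q and p)), w0
3. p, w0
4. Dia Box (q and p), w0
5. not Box (q and p), w0
6. Box (q and p), w1
7. q and p, w0
8. q, w0
9. q and p, w1
10. q, w1
11. p, w1
12. not (q and p), w2
13. q and p, w2
14. q, w2
15. p, w2
16. not p, w2
Accessibility: w0Rw0, w0Rw1, w0Rw2, w1Rw0, w1Rw1, w1Rw2, w2Rw0, w2Rw1, w2Rw2
Branch closes: p and not p both at w2.
Every branch closes (one shown): valid in S5.
S4-tableau for the negation not ((Dia Box (q and p) implies Box (q and p)) or not p):
1. not ((Dia Box (q and p) implies Box (q and p)) or not p), w0
2. not (Dia Box (q and p) implies Box (q and p)), w0
3. p, w0
4. Dia Box (q and p), w0
5. not Box (q and p), w0
6. Box (q and p), w1
7. q and p, w1
8. q, w1
9. p, w1
10. not (q and p), w2
11. not p, w2
Accessibility: w0Rw0, w0Rw1, w0Rw2, w1Rw1, w2Rw2
Complete open branch: countermodel on an S4-frame, so not valid in S4, nor in K, T (the same frame is also a K-frame and a T-frame).

S5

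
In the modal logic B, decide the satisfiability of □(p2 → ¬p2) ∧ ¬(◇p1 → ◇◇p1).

1. □(p2 → ¬p2) ∧ ¬(◇p1 → ◇◇p1), 0
2. □(p2 → ¬p2), 0   [∧-rule on 1]
3. ¬(◇p1 → ◇◇p1), 0   [∧-rule on 1]
4. ◇p1, 0   [¬→-rule on 3]
5. ¬◇◇p1, 0   [¬→-rule on 3]
6. p2 → ¬p2, 0   [□-rule on 2 via 0R0]
7. ¬◇p1, 0   [¬◇-rule on 5 via 0R0]
8. ¬p1, 0   [¬◇-rule on 7 via 0R0]
9. ¬p2, 0   [→-rule on 6 (branches; this branch)]
10. p1, 1   [◇-rule on 4: fresh world 1, 0R1]
11. p2 → ¬p2, 1   [□-rule on 2 via 0R1]
12. ¬◇p1, 1   [¬◇-rule on 5 via 0R1]
13. ¬p1, 1   [¬◇-rule on 7 via 0R1]
Accessibility: 0R0, 0R1, 1R0, 1R1
Branch closes: p1 and ¬p1 both at 1.
All branches of the tableau close; one closing branch shown above.

No, unsatisfiable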